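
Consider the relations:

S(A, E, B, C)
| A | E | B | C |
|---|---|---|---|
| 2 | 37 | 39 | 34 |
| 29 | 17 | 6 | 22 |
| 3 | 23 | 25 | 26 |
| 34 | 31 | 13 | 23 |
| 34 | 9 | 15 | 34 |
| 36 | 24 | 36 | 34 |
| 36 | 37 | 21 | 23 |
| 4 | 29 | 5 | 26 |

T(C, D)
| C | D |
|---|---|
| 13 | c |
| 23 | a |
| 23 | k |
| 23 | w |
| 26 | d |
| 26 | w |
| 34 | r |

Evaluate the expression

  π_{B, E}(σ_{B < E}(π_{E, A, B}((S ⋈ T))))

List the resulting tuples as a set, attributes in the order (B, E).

{(13, 31), (21, 37), (5, 29)}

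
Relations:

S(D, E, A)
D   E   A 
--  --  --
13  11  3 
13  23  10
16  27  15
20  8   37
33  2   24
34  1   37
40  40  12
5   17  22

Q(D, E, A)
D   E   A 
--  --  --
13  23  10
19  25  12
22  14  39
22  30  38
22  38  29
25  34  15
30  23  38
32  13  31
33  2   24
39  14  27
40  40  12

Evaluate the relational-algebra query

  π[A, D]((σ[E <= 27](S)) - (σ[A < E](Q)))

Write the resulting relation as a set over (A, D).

{(15, 16), (22, 5), (24, 33), (3, 13), (37, 20), (37, 34)}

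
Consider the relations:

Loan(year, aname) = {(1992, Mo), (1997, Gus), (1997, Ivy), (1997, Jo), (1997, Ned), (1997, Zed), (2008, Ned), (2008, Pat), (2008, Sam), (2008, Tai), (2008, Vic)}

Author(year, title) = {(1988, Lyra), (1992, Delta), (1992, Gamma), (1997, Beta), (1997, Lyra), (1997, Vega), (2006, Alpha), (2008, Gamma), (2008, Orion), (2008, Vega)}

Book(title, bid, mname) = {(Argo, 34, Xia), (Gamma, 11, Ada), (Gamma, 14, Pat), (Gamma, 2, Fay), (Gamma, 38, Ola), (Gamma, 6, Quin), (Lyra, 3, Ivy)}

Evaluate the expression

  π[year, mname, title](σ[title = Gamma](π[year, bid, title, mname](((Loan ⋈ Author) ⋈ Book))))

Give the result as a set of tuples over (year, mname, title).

{(1992, Ada, Gamma), (1992, Fay, Gamma), (1992, Ola, Gamma), (1992, Pat, Gamma), (1992, Quin, Gamma), (2008, Ada, Gamma), (2008, Fay, Gamma), (2008, Ola, Gamma), (2008, Pat, Gamma), (2008, Quin, Gamma)}

Joining Loan and Author on year yields {(1992, Mo, Delta), (1992, Mo, Gamma), (1997, Gus, Beta), (1997, Gus, Lyra), (1997, Gus, Vega), (1997, Ivy, Beta), (1997, Ivy, Lyra), (1997, Ivy, Vega), (1997, Jo, Beta), (1997, Jo, Lyra), (1997, Jo, Vega), (1997, Ned, Beta), (1997, Ned, Lyra), (1997, Ned, Vega), (1997, Zed, Beta), (1997, Zed, Lyra), (1997, Zed, Vega), (2008, Ned, Gamma), (2008, Ned, Orion), (2008, Ned, Vega), (2008, Pat, Gamma), (2008, Pat, Orion), (2008, Pat, Vega), (2008, Sam, Gamma), (2008, Sam, Orion), (2008, Sam, Vega), (2008, Tai, Gamma), (2008, Tai, Orion), (2008, Tai, Vega), (2008, Vic, Gamma), (2008, Vic, Orion), (2008, Vic, Vega)}.
Joining (Loan ⋈ Author) and Book on title yields {(1992, Mo, Gamma, 11, Ada), (1992, Mo, Gamma, 14, Pat), (1992, Mo, Gamma, 2, Fay), (1992, Mo, Gamma, 38, Ola), (1992, Mo, Gamma, 6, Quin), (1997, Gus, Lyra, 3, Ivy), (1997, Ivy, Lyra, 3, Ivy), (1997, Jo, Lyra, 3, Ivy), (1997, Ned, Lyra, 3, Ivy), (1997, Zed, Lyra, 3, Ivy), (2008, Ned, Gamma, 11, Ada), (2008, Ned, Gamma, 14, Pat), (2008, Ned, Gamma, 2, Fay), (2008, Ned, Gamma, 38, Ola), (2008, Ned, Gamma, 6, Quin), (2008, Pat, Gamma, 11, Ada), (2008, Pat, Gamma, 14, Pat), (2008, Pat, Gamma, 2, Fay), (2008, Pat, Gamma, 38, Ola), (2008, Pat, Gamma, 6, Quin), (2008, Sam, Gamma, 11, Ada), (2008, Sam, Gamma, 14, Pat), (2008, Sam, Gamma, 2, Fay), (2008, Sam, Gamma, 38, Ola), (2008, Sam, Gamma, 6, Quin), (2008, Tai, Gamma, 11, Ada), (2008, Tai, Gamma, 14, Pat), (2008, Tai, Gamma, 2, Fay), (2008, Tai, Gamma, 38, Ola), (2008, Tai, Gamma, 6, Quin), (2008, Vic, Gamma, 11, Ada), (2008, Vic, Gamma, 14, Pat), (2008, Vic, Gamma, 2, Fay), (2008, Vic, Gamma, 38, Ola), (2008, Vic, Gamma, 6, Quin)}.
Projecting to year, bid, title, mname (24 duplicate(s) eliminated): {(1992, 11, Gamma, Ada), (1992, 14, Gamma, Pat), (1992, 2, Gamma, Fay), (1992, 38, Gamma, Ola), (1992, 6, Gamma, Quin), (1997, 3, Lyra, Ivy), (2008, 11, Gamma, Ada), (2008, 14, Gamma, Pat), (2008, 2, Gamma, Fay), (2008, 38, Gamma, Ola), (2008, 6, Gamma, Quin)}
Filtering on title = Gamma leaves {(1992, 11, Gamma, Ada), (1992, 14, Gamma, Pat), (1992, 2, Gamma, Fay), (1992, 38, Gamma, Ola), (1992, 6, Gamma, Quin), (2008, 11, Gamma, Ada), (2008, 14, Gamma, Pat), (2008, 2, Gamma, Fay), (2008, 38, Gamma, Ola), (2008, 6, Gamma, Quin)}.
Projecting to year, mname, title: {(1992, Ada, Gamma), (1992, Fay, Gamma), (1992, Ola, Gamma), (1992, Pat, Gamma), (1992, Quin, Gamma), (2008, Ada, Gamma), (2008, Fay, Gamma), (2008, Ola, Gamma), (2008, Pat, Gamma), (2008, Quin, Gamma)}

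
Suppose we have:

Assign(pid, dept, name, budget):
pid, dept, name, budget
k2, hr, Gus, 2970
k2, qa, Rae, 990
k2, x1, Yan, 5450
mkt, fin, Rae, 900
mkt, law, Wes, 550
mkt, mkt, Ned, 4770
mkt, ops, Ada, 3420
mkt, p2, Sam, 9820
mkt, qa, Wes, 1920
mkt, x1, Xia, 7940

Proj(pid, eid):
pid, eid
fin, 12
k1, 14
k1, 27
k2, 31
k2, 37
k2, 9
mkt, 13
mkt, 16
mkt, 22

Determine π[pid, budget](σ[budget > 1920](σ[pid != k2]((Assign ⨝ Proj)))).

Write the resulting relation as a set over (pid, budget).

{(mkt, 3420), (mkt, 4770), (mkt, 7940), (mkt, 9820)}

Natural join on pid: {(k2, hr, Gus, 2970, 31), (k2, hr, Gus, 2970, 37), (k2, hr, Gus, 2970, 9), (k2, qa, Rae, 990, 31), (k2, qa, Rae, 990, 37), (k2, qa, Rae, 990, 9), (k2, x1, Yan, 5450, 31), (k2, x1, Yan, 5450, 37), (k2, x1, Yan, 5450, 9), (mkt, fin, Rae, 900, 13), (mkt, fin, Rae, 900, 16), (mkt, fin, Rae, 900, 22), (mkt, law, Wes, 550, 13), (mkt, law, Wes, 550, 16), (mkt, law, Wes, 550, 22), (mkt, mkt, Ned, 4770, 13), (mkt, mkt, Ned, 4770, 16), (mkt, mkt, Ned, 4770, 22), (mkt, ops, Ada, 3420, 13), (mkt, ops, Ada, 3420, 16), (mkt, ops, Ada, 3420, 22), (mkt, p2, Sam, 9820, 13), (mkt, p2, Sam, 9820, 16), (mkt, p2, Sam, 9820, 22), (mkt, qa, Wes, 1920, 13), (mkt, qa, Wes, 1920, 16), (mkt, qa, Wes, 1920, 22), (mkt, x1, Xia, 7940, 13), (mkt, x1, Xia, 7940, 16), (mkt, x1, Xia, 7940, 22)}
Filtering on pid != k2 leaves {(mkt, fin, Rae, 900, 13), (mkt, fin, Rae, 900, 16), (mkt, fin, Rae, 900, 22), (mkt, law, Wes, 550, 13), (mkt, law, Wes, 550, 16), (mkt, law, Wes, 550, 22), (mkt, mkt, Ned, 4770, 13), (mkt, mkt, Ned, 4770, 16), (mkt, mkt, Ned, 4770, 22), (mkt, ops, Ada, 3420, 13), (mkt, ops, Ada, 3420, 16), (mkt, ops, Ada, 3420, 22), (mkt, p2, Sam, 9820, 13), (mkt, p2, Sam, 9820, 16), (mkt, p2, Sam, 9820, 22), (mkt, qa, Wes, 1920, 13), (mkt, qa, Wes, 1920, 16), (mkt, qa, Wes, 1920, 22), (mkt, x1, Xia, 7940, 13), (mkt, x1, Xia, 7940, 16), (mkt, x1, Xia, 7940, 22)}.
Filtering on budget > 1920 leaves {(mkt, mkt, Ned, 4770, 13), (mkt, mkt, Ned, 4770, 16), (mkt, mkt, Ned, 4770, 22), (mkt, ops, Ada, 3420, 13), (mkt, ops, Ada, 3420, 16), (mkt, ops, Ada, 3420, 22), (mkt, p2, Sam, 9820, 13), (mkt, p2, Sam, 9820, 16), (mkt, p2, Sam, 9820, 22), (mkt, x1, Xia, 7940, 13), (mkt, x1, Xia, 7940, 16), (mkt, x1, Xia, 7940, 22)}.
Projecting to pid, budget (8 duplicate(s) eliminated): {(mkt, 3420), (mkt, 4770), (mkt, 7940), (mkt, 9820)}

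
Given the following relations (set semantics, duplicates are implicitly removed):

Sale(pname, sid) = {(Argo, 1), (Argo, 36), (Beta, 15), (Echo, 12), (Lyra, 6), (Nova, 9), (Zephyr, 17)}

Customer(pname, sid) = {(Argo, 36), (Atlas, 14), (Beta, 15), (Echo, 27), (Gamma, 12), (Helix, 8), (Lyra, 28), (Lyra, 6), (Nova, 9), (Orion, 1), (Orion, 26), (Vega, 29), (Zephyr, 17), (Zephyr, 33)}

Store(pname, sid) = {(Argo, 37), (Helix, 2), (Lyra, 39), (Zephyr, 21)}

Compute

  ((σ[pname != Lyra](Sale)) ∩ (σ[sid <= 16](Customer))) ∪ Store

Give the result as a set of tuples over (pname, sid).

{(Argo, 37), (Beta, 15), (Helix, 2), (Lyra, 39), (Nova, 9), (Zephyr, 21)}

σ[pname != Lyra]: keep tuples satisfying pname != Lyra → {(Argo, 1), (Argo, 36), (Beta, 15), (Echo, 12), (Nova, 9), (Zephyr, 17)}
σ[sid <= 16]: keep tuples satisfying sid <= 16 → {(Atlas, 14), (Beta, 15), (Gamma, 12), (Helix, 8), (Lyra, 6), (Nova, 9), (Orion, 1)}
Intersection: {(Argo, 1), (Argo, 36), (Beta, 15), (Echo, 12), (Nova, 9), (Zephyr, 17)} with {(Atlas, 14), (Beta, 15), (Gamma, 12), (Helix, 8), (Lyra, 6), (Nova, 9), (Orion, 1)} → {(Beta, 15), (Nova, 9)}
Union: {(Beta, 15), (Nova, 9)} with {(Argo, 37), (Helix, 2), (Lyra, 39), (Zephyr, 21)} → {(Argo, 37), (Beta, 15), (Helix, 2), (Lyra, 39), (Nova, 9), (Zephyr, 21)}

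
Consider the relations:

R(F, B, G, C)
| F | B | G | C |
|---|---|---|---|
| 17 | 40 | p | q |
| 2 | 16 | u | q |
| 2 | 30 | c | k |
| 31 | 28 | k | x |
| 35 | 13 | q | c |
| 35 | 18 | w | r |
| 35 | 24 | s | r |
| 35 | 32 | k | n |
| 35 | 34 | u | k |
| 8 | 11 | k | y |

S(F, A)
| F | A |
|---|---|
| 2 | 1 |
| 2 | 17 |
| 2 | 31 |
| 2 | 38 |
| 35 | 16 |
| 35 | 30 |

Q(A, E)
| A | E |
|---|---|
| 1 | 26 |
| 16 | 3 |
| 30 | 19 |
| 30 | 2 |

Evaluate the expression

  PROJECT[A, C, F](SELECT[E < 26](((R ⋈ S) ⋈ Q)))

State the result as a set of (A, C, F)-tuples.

{(16, c, 35), (16, k, 35), (16, n, 35), (16, r, 35), (30, c, 35), (30, k, 35), (30, n, 35), (30, r, 35)}

Joining R and S on F yields {(2, 16, u, q, 1), (2, 16, u, q, 17), (2, 16, u, q, 31), (2, 16, u, q, 38), (2, 30, c, k, 1), (2, 30, c, k, 17), (2, 30, c, k, 31), (2, 30, c, k, 38), (35, 13, q, c, 16), (35, 13, q, c, 30), (35, 18, w, r, 16), (35, 18, w, r, 30), (35, 24, s, r, 16), (35, 24, s, r, 30), (35, 32, k, n, 16), (35, 32, k, n, 30), (35, 34, u, k, 16), (35, 34, u, k, 30)}.
Joining (R ⋈ S) and Q on A yields {(2, 16, u, q, 1, 26), (2, 30, c, k, 1, 26), (35, 13, q, c, 16, 3), (35, 13, q, c, 30, 19), (35, 13, q, c, 30, 2), (35, 18, w, r, 16, 3), (35, 18, w, r, 30, 19), (35, 18, w, r, 30, 2), (35, 24, s, r, 16, 3), (35, 24, s, r, 30, 19), (35, 24, s, r, 30, 2), (35, 32, k, n, 16, 3), (35, 32, k, n, 30, 19), (35, 32, k, n, 30, 2), (35, 34, u, k, 16, 3), (35, 34, u, k, 30, 19), (35, 34, u, k, 30, 2)}.
Selection E < 26: {(35, 13, q, c, 16, 3), (35, 13, q, c, 30, 19), (35, 13, q, c, 30, 2), (35, 18, w, r, 16, 3), (35, 18, w, r, 30, 19), (35, 18, w, r, 30, 2), (35, 24, s, r, 16, 3), (35, 24, s, r, 30, 19), (35, 24, s, r, 30, 2), (35, 32, k, n, 16, 3), (35, 32, k, n, 30, 19), (35, 32, k, n, 30, 2), (35, 34, u, k, 16, 3), (35, 34, u, k, 30, 19), (35, 34, u, k, 30, 2)}
Projecting to A, C, F (7 duplicate(s) eliminated): {(16, c, 35), (16, k, 35), (16, n, 35), (16, r, 35), (30, c, 35), (30, k, 35), (30, n, 35), (30, r, 35)}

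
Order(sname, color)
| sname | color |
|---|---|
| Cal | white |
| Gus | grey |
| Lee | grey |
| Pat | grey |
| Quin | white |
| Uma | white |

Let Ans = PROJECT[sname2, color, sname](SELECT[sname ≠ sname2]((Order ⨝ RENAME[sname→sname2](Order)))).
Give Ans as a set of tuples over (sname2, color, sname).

ρ[sname→sname2]: schema becomes (sname2, color); tuples unchanged.
Joining Order and RENAME[sname→sname2](Order) on color yields {(Cal, white, Cal), (Cal, white, Quin), (Cal, white, Uma), (Gus, grey, Gus), (Gus, grey, Lee), (Gus, grey, Pat), (Lee, grey, Gus), (Lee, grey, Lee), (Lee, grey, Pat), (Pat, grey, Gus), (Pat, grey, Lee), (Pat, grey, Pat), (Quin, white, Cal), (Quin, white, Quin), (Quin, white, Uma), (Uma, white, Cal), (Uma, white, Quin), (Uma, white, Uma)}.
σ[sname ≠ sname2]: keep tuples satisfying sname ≠ sname2 → {(Cal, white, Quin), (Cal, white, Uma), (Gus, grey, Lee), (Gus, grey, Pat), (Lee, grey, Gus), (Lee, grey, Pat), (Pat, grey, Gus), (Pat, grey, Lee), (Quin, white, Cal), (Quin, white, Uma), (Uma, white, Cal), (Uma, white, Quin)}
π_{sname2, color, sname} gives {(Cal, white, Quin), (Cal, white, Uma), (Gus, grey, Lee), (Gus, grey, Pat), (Lee, grey, Gus), (Lee, grey, Pat), (Pat, grey, Gus), (Pat, grey, Lee), (Quin, white, Cal), (Quin, white, Uma), (Uma, white, Cal), (Uma, white, Quin)}.

{(Cal, white, Quin), (Cal, white, Uma), (Gus, grey, Lee), (Gus, grey, Pat), (Lee, grey, Gus), (Lee, grey, Pat), (Pat, grey, Gus), (Pat, grey, Lee), (Quin, white, Cal), (Quin, white, Uma), (Uma, white, Cal), (Uma, white, Quin)}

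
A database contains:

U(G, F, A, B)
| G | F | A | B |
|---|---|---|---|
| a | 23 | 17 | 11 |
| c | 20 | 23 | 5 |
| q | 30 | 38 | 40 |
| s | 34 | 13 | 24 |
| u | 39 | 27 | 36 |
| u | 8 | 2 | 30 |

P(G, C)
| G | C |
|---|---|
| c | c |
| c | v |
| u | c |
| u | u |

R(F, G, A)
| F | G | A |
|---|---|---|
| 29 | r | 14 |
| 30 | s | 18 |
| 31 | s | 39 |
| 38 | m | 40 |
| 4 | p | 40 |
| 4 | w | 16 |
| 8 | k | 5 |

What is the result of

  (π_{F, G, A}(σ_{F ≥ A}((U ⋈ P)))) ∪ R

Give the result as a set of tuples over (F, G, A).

Natural join on G: {(c, 20, 23, 5, c), (c, 20, 23, 5, v), (u, 39, 27, 36, c), (u, 39, 27, 36, u), (u, 8, 2, 30, c), (u, 8, 2, 30, u)}
Filtering on F ≥ A leaves {(u, 39, 27, 36, c), (u, 39, 27, 36, u), (u, 8, 2, 30, c), (u, 8, 2, 30, u)}.
π_{F, G, A} gives {(39, u, 27), (8, u, 2)} (2 duplicate(s) eliminated).
Set union of the two operands is {(29, r, 14), (30, s, 18), (31, s, 39), (38, m, 40), (39, u, 27), (4, p, 40), (4, w, 16), (8, k, 5), (8, u, 2)}.

{(29, r, 14), (30, s, 18), (31, s, 39), (38, m, 40), (39, u, 27), (4, p, 40), (4, w, 16), (8, k, 5), (8, u, 2)}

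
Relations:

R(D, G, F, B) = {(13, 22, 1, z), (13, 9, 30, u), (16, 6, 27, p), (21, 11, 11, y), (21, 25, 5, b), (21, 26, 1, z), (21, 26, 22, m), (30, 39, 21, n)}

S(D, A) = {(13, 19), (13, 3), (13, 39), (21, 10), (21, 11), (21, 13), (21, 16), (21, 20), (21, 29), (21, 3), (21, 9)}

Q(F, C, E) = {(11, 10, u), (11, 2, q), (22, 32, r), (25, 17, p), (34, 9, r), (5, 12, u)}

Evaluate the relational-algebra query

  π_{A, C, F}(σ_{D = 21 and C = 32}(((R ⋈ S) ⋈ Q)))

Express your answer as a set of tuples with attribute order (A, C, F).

{(10, 32, 22), (11, 32, 22), (13, 32, 22), (16, 32, 22), (20, 32, 22), (29, 32, 22), (3, 32, 22), (9, 32, 22)}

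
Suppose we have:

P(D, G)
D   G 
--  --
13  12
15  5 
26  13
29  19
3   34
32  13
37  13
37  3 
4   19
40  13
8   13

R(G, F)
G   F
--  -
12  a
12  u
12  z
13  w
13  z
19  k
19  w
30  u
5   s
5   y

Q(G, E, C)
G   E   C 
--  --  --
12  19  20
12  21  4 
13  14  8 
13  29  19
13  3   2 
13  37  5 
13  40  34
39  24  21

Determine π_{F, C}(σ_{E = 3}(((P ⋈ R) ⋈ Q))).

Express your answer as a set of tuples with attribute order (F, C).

Joining P and R on G yields {(13, 12, a), (13, 12, u), (13, 12, z), (15, 5, s), (15, 5, y), (26, 13, w), (26, 13, z), (29, 19, k), (29, 19, w), (32, 13, w), (32, 13, z), (37, 13, w), (37, 13, z), (4, 19, k), (4, 19, w), (40, 13, w), (40, 13, z), (8, 13, w), (8, 13, z)}.
Joining (P ⋈ R) and Q on G yields {(13, 12, a, 19, 20), (13, 12, a, 21, 4), (13, 12, u, 19, 20), (13, 12, u, 21, 4), (13, 12, z, 19, 20), (13, 12, z, 21, 4), (26, 13, w, 14, 8), (26, 13, w, 29, 19), (26, 13, w, 3, 2), (26, 13, w, 37, 5), (26, 13, w, 40, 34), (26, 13, z, 14, 8), (26, 13, z, 29, 19), (26, 13, z, 3, 2), (26, 13, z, 37, 5), (26, 13, z, 40, 34), (32, 13, w, 14, 8), (32, 13, w, 29, 19), (32, 13, w, 3, 2), (32, 13, w, 37, 5), (32, 13, w, 40, 34), (32, 13, z, 14, 8), (32, 13, z, 29, 19), (32, 13, z, 3, 2), (32, 13, z, 37, 5), (32, 13, z, 40, 34), (37, 13, w, 14, 8), (37, 13, w, 29, 19), (37, 13, w, 3, 2), (37, 13, w, 37, 5), (37, 13, w, 40, 34), (37, 13, z, 14, 8), (37, 13, z, 29, 19), (37, 13, z, 3, 2), (37, 13, z, 37, 5), (37, 13, z, 40, 34), (40, 13, w, 14, 8), (40, 13, w, 29, 19), (40, 13, w, 3, 2), (40, 13, w, 37, 5), (40, 13, w, 40, 34), (40, 13, z, 14, 8), (40, 13, z, 29, 19), (40, 13, z, 3, 2), (40, 13, z, 37, 5), (40, 13, z, 40, 34), (8, 13, w, 14, 8), (8, 13, w, 29, 19), (8, 13, w, 3, 2), (8, 13, w, 37, 5), (8, 13, w, 40, 34), (8, 13, z, 14, 8), (8, 13, z, 29, 19), (8, 13, z, 3, 2), (8, 13, z, 37, 5), (8, 13, z, 40, 34)}.
Selection E = 3: {(26, 13, w, 3, 2), (26, 13, z, 3, 2), (32, 13, w, 3, 2), (32, 13, z, 3, 2), (37, 13, w, 3, 2), (37, 13, z, 3, 2), (40, 13, w, 3, 2), (40, 13, z, 3, 2), (8, 13, w, 3, 2), (8, 13, z, 3, 2)}
Projecting to F, C (8 duplicate(s) eliminated): {(w, 2), (z, 2)}

{(w, 2), (z, 2)}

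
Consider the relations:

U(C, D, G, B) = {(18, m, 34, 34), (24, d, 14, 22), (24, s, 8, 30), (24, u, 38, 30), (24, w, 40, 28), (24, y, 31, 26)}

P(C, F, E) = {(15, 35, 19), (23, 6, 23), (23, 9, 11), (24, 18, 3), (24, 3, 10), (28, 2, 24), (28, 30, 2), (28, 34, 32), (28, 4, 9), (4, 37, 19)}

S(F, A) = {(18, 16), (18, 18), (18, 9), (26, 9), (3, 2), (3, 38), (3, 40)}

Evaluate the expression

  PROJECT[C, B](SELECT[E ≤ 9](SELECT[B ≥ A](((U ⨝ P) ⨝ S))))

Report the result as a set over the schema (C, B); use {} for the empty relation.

{(24, 22), (24, 26), (24, 28), (24, 30)}

Natural join on C: {(24, d, 14, 22, 18, 3), (24, d, 14, 22, 3, 10), (24, s, 8, 30, 18, 3), (24, s, 8, 30, 3, 10), (24, u, 38, 30, 18, 3), (24, u, 38, 30, 3, 10), (24, w, 40, 28, 18, 3), (24, w, 40, 28, 3, 10), (24, y, 31, 26, 18, 3), (24, y, 31, 26, 3, 10)}
Natural join on F: {(24, d, 14, 22, 18, 3, 16), (24, d, 14, 22, 18, 3, 18), (24, d, 14, 22, 18, 3, 9), (24, d, 14, 22, 3, 10, 2), (24, d, 14, 22, 3, 10, 38), (24, d, 14, 22, 3, 10, 40), (24, s, 8, 30, 18, 3, 16), (24, s, 8, 30, 18, 3, 18), (24, s, 8, 30, 18, 3, 9), (24, s, 8, 30, 3, 10, 2), (24, s, 8, 30, 3, 10, 38), (24, s, 8, 30, 3, 10, 40), (24, u, 38, 30, 18, 3, 16), (24, u, 38, 30, 18, 3, 18), (24, u, 38, 30, 18, 3, 9), (24, u, 38, 30, 3, 10, 2), (24, u, 38, 30, 3, 10, 38), (24, u, 38, 30, 3, 10, 40), (24, w, 40, 28, 18, 3, 16), (24, w, 40, 28, 18, 3, 18), (24, w, 40, 28, 18, 3, 9), (24, w, 40, 28, 3, 10, 2), (24, w, 40, 28, 3, 10, 38), (24, w, 40, 28, 3, 10, 40), (24, y, 31, 26, 18, 3, 16), (24, y, 31, 26, 18, 3, 18), (24, y, 31, 26, 18, 3, 9), (24, y, 31, 26, 3, 10, 2), (24, y, 31, 26, 3, 10, 38), (24, y, 31, 26, 3, 10, 40)}
Selection B ≥ A: {(24, d, 14, 22, 18, 3, 16), (24, d, 14, 22, 18, 3, 18), (24, d, 14, 22, 18, 3, 9), (24, d, 14, 22, 3, 10, 2), (24, s, 8, 30, 18, 3, 16), (24, s, 8, 30, 18, 3, 18), (24, s, 8, 30, 18, 3, 9), (24, s, 8, 30, 3, 10, 2), (24, u, 38, 30, 18, 3, 16), (24, u, 38, 30, 18, 3, 18), (24, u, 38, 30, 18, 3, 9), (24, u, 38, 30, 3, 10, 2), (24, w, 40, 28, 18, 3, 16), (24, w, 40, 28, 18, 3, 18), (24, w, 40, 28, 18, 3, 9), (24, w, 40, 28, 3, 10, 2), (24, y, 31, 26, 18, 3, 16), (24, y, 31, 26, 18, 3, 18), (24, y, 31, 26, 18, 3, 9), (24, y, 31, 26, 3, 10, 2)}
Selection E ≤ 9: {(24, d, 14, 22, 18, 3, 16), (24, d, 14, 22, 18, 3, 18), (24, d, 14, 22, 18, 3, 9), (24, s, 8, 30, 18, 3, 16), (24, s, 8, 30, 18, 3, 18), (24, s, 8, 30, 18, 3, 9), (24, u, 38, 30, 18, 3, 16), (24, u, 38, 30, 18, 3, 18), (24, u, 38, 30, 18, 3, 9), (24, w, 40, 28, 18, 3, 16), (24, w, 40, 28, 18, 3, 18), (24, w, 40, 28, 18, 3, 9), (24, y, 31, 26, 18, 3, 16), (24, y, 31, 26, 18, 3, 18), (24, y, 31, 26, 18, 3, 9)}
π[C, B]: project onto (C, B) (11 duplicate(s) eliminated) → {(24, 22), (24, 26), (24, 28), (24, 30)}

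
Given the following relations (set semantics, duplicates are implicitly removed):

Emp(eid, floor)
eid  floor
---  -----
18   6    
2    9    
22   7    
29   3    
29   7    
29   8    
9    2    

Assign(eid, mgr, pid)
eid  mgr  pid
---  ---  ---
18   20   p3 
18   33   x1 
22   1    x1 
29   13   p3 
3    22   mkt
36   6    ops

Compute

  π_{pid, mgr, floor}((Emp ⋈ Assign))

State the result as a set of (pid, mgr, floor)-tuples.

{(p3, 13, 3), (p3, 13, 7), (p3, 13, 8), (p3, 20, 6), (x1, 1, 7), (x1, 33, 6)}

Joining Emp and Assign on eid yields {(18, 6, 20, p3), (18, 6, 33, x1), (22, 7, 1, x1), (29, 3, 13, p3), (29, 7, 13, p3), (29, 8, 13, p3)}.
Projecting to pid, mgr, floor: {(p3, 13, 3), (p3, 13, 7), (p3, 13, 8), (p3, 20, 6), (x1, 1, 7), (x1, 33, 6)}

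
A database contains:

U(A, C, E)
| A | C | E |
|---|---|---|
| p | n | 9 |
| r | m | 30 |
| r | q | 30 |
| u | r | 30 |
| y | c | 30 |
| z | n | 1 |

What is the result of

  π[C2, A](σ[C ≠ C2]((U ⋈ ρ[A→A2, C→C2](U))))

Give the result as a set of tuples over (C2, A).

ρ[A→A2, C→C2]: schema becomes (A2, C2, E); tuples unchanged.
Joining U and ρ[A→A2, C→C2](U) on E yields {(p, n, 9, p, n), (r, m, 30, r, m), (r, m, 30, r, q), (r, m, 30, u, r), (r, m, 30, y, c), (r, q, 30, r, m), (r, q, 30, r, q), (r, q, 30, u, r), (r, q, 30, y, c), (u, r, 30, r, m), (u, r, 30, r, q), (u, r, 30, u, r), (u, r, 30, y, c), (y, c, 30, r, m), (y, c, 30, r, q), (y, c, 30, u, r), (y, c, 30, y, c), (z, n, 1, z, n)}.
σ[C ≠ C2]: keep tuples satisfying C ≠ C2 → {(r, m, 30, r, q), (r, m, 30, u, r), (r, m, 30, y, c), (r, q, 30, r, m), (r, q, 30, u, r), (r, q, 30, y, c), (u, r, 30, r, m), (u, r, 30, r, q), (u, r, 30, y, c), (y, c, 30, r, m), (y, c, 30, r, q), (y, c, 30, u, r)}
π_{C2, A} gives {(c, r), (c, u), (m, r), (m, u), (m, y), (q, r), (q, u), (q, y), (r, r), (r, y)} (2 duplicate(s) eliminated).

{(c, r), (c, u), (m, r), (m, u), (m, y), (q, r), (q, u), (q, y), (r, r), (r, y)}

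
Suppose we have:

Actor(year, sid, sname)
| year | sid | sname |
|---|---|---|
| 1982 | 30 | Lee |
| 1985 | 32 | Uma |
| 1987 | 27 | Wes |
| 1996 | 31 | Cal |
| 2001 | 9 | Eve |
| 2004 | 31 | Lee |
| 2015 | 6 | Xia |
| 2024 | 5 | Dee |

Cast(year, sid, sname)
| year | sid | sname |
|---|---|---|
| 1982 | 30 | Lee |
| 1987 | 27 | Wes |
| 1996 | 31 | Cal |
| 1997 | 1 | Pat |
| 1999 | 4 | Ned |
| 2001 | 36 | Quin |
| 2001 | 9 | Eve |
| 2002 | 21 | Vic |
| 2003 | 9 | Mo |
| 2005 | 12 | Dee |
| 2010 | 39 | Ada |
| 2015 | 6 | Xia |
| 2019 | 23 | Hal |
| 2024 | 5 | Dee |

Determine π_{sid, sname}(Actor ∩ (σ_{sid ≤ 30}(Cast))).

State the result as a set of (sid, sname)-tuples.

{(27, Wes), (30, Lee), (5, Dee), (6, Xia), (9, Eve)}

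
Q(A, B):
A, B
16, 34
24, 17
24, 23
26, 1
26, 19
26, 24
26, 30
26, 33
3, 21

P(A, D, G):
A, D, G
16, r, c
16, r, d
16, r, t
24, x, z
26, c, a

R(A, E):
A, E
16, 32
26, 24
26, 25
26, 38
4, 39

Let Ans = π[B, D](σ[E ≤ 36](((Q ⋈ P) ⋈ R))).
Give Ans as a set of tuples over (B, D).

{(1, c), (19, c), (24, c), (30, c), (33, c), (34, r)}

Q ⋈ P (natural join on A): {(16, 34, r, c), (16, 34, r, d), (16, 34, r, t), (24, 17, x, z), (24, 23, x, z), (26, 1, c, a), (26, 19, c, a), (26, 24, c, a), (26, 30, c, a), (26, 33, c, a)}
(Q ⋈ P) ⋈ R (natural join on A): {(16, 34, r, c, 32), (16, 34, r, d, 32), (16, 34, r, t, 32), (26, 1, c, a, 24), (26, 1, c, a, 25), (26, 1, c, a, 38), (26, 19, c, a, 24), (26, 19, c, a, 25), (26, 19, c, a, 38), (26, 24, c, a, 24), (26, 24, c, a, 25), (26, 24, c, a, 38), (26, 30, c, a, 24), (26, 30, c, a, 25), (26, 30, c, a, 38), (26, 33, c, a, 24), (26, 33, c, a, 25), (26, 33, c, a, 38)}
Filtering on E ≤ 36 leaves {(16, 34, r, c, 32), (16, 34, r, d, 32), (16, 34, r, t, 32), (26, 1, c, a, 24), (26, 1, c, a, 25), (26, 19, c, a, 24), (26, 19, c, a, 25), (26, 24, c, a, 24), (26, 24, c, a, 25), (26, 30, c, a, 24), (26, 30, c, a, 25), (26, 33, c, a, 24), (26, 33, c, a, 25)}.
π[B, D]: project onto (B, D) (7 duplicate(s) eliminated) → {(1, c), (19, c), (24, c), (30, c), (33, c), (34, r)}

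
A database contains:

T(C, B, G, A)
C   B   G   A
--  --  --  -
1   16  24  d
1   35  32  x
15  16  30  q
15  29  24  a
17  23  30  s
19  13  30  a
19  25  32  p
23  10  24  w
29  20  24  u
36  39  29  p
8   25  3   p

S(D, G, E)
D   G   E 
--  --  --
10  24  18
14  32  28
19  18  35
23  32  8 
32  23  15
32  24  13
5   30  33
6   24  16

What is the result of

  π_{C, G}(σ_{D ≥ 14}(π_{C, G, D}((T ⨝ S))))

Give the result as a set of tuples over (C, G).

{(1, 24), (1, 32), (15, 24), (19, 32), (23, 24), (29, 24)}

T ⋈ S (natural join on G): {(1, 16, 24, d, 10, 18), (1, 16, 24, d, 32, 13), (1, 16, 24, d, 6, 16), (1, 35, 32, x, 14, 28), (1, 35, 32, x, 23, 8), (15, 16, 30, q, 5, 33), (15, 29, 24, a, 10, 18), (15, 29, 24, a, 32, 13), (15, 29, 24, a, 6, 16), (17, 23, 30, s, 5, 33), (19, 13, 30, a, 5, 33), (19, 25, 32, p, 14, 28), (19, 25, 32, p, 23, 8), (23, 10, 24, w, 10, 18), (23, 10, 24, w, 32, 13), (23, 10, 24, w, 6, 16), (29, 20, 24, u, 10, 18), (29, 20, 24, u, 32, 13), (29, 20, 24, u, 6, 16)}
π[C, G, D]: project onto (C, G, D) → {(1, 24, 10), (1, 24, 32), (1, 24, 6), (1, 32, 14), (1, 32, 23), (15, 24, 10), (15, 24, 32), (15, 24, 6), (15, 30, 5), (17, 30, 5), (19, 30, 5), (19, 32, 14), (19, 32, 23), (23, 24, 10), (23, 24, 32), (23, 24, 6), (29, 24, 10), (29, 24, 32), (29, 24, 6)}
Selection D ≥ 14: {(1, 24, 32), (1, 32, 14), (1, 32, 23), (15, 24, 32), (19, 32, 14), (19, 32, 23), (23, 24, 32), (29, 24, 32)}
π[C, G]: project onto (C, G) (2 duplicate(s) eliminated) → {(1, 24), (1, 32), (15, 24), (19, 32), (23, 24), (29, 24)}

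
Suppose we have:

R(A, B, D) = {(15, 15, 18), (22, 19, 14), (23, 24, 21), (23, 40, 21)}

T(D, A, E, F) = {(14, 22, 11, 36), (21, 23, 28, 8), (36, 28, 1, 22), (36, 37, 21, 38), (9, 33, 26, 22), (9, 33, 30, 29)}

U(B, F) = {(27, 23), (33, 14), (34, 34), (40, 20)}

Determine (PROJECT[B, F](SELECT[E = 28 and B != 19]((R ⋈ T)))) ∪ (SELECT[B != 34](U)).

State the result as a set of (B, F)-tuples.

{(24, 8), (27, 23), (33, 14), (40, 20), (40, 8)}

R ⋈ T (natural join on A, D): {(22, 19, 14, 11, 36), (23, 24, 21, 28, 8), (23, 40, 21, 28, 8)}
Selection E = 28 and B != 19: {(23, 24, 21, 28, 8), (23, 40, 21, 28, 8)}
Keep only column(s) B, F: {(24, 8), (40, 8)}
Selection B != 34: {(27, 23), (33, 14), (40, 20)}
Taking the union: {(24, 8), (27, 23), (33, 14), (40, 20), (40, 8)}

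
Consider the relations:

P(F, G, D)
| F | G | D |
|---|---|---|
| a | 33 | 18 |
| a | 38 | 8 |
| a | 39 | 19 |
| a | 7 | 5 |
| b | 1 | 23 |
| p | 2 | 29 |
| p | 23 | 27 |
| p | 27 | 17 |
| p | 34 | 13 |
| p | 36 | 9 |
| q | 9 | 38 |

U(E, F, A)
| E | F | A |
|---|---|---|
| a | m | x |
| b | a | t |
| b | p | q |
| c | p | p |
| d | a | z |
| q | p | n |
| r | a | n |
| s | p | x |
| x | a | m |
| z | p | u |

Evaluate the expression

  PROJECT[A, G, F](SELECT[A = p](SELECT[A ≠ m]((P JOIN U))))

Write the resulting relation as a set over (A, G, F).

Joining P and U on F yields {(a, 33, 18, b, t), (a, 33, 18, d, z), (a, 33, 18, r, n), (a, 33, 18, x, m), (a, 38, 8, b, t), (a, 38, 8, d, z), (a, 38, 8, r, n), (a, 38, 8, x, m), (a, 39, 19, b, t), (a, 39, 19, d, z), (a, 39, 19, r, n), (a, 39, 19, x, m), (a, 7, 5, b, t), (a, 7, 5, d, z), (a, 7, 5, r, n), (a, 7, 5, x, m), (p, 2, 29, b, q), (p, 2, 29, c, p), (p, 2, 29, q, n), (p, 2, 29, s, x), (p, 2, 29, z, u), (p, 23, 27, b, q), (p, 23, 27, c, p), (p, 23, 27, q, n), (p, 23, 27, s, x), (p, 23, 27, z, u), (p, 27, 17, b, q), (p, 27, 17, c, p), (p, 27, 17, q, n), (p, 27, 17, s, x), (p, 27, 17, z, u), (p, 34, 13, b, q), (p, 34, 13, c, p), (p, 34, 13, q, n), (p, 34, 13, s, x), (p, 34, 13, z, u), (p, 36, 9, b, q), (p, 36, 9, c, p), (p, 36, 9, q, n), (p, 36, 9, s, x), (p, 36, 9, z, u)}.
Selection A ≠ m: {(a, 33, 18, b, t), (a, 33, 18, d, z), (a, 33, 18, r, n), (a, 38, 8, b, t), (a, 38, 8, d, z), (a, 38, 8, r, n), (a, 39, 19, b, t), (a, 39, 19, d, z), (a, 39, 19, r, n), (a, 7, 5, b, t), (a, 7, 5, d, z), (a, 7, 5, r, n), (p, 2, 29, b, q), (p, 2, 29, c, p), (p, 2, 29, q, n), (p, 2, 29, s, x), (p, 2, 29, z, u), (p, 23, 27, b, q), (p, 23, 27, c, p), (p, 23, 27, q, n), (p, 23, 27, s, x), (p, 23, 27, z, u), (p, 27, 17, b, q), (p, 27, 17, c, p), (p, 27, 17, q, n), (p, 27, 17, s, x), (p, 27, 17, z, u), (p, 34, 13, b, q), (p, 34, 13, c, p), (p, 34, 13, q, n), (p, 34, 13, s, x), (p, 34, 13, z, u), (p, 36, 9, b, q), (p, 36, 9, c, p), (p, 36, 9, q, n), (p, 36, 9, s, x), (p, 36, 9, z, u)}
Selection A = p: {(p, 2, 29, c, p), (p, 23, 27, c, p), (p, 27, 17, c, p), (p, 34, 13, c, p), (p, 36, 9, c, p)}
Projecting to A, G, F: {(p, 2, p), (p, 23, p), (p, 27, p), (p, 34, p), (p, 36, p)}

{(p, 2, p), (p, 23, p), (p, 27, p), (p, 34, p), (p, 36, p)}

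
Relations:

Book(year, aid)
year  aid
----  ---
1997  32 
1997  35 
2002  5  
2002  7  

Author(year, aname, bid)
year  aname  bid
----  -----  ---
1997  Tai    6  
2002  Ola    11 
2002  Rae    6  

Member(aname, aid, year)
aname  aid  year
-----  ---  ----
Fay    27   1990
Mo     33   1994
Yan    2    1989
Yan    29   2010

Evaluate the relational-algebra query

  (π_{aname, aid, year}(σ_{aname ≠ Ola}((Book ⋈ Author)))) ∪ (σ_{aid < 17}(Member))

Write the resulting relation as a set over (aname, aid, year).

{(Rae, 5, 2002), (Rae, 7, 2002), (Tai, 32, 1997), (Tai, 35, 1997), (Yan, 2, 1989)}

Book ⋈ Author (natural join on year): {(1997, 32, Tai, 6), (1997, 35, Tai, 6), (2002, 5, Ola, 11), (2002, 5, Rae, 6), (2002, 7, Ola, 11), (2002, 7, Rae, 6)}
Apply σ_{aname ≠ Ola}; surviving tuples: {(1997, 32, Tai, 6), (1997, 35, Tai, 6), (2002, 5, Rae, 6), (2002, 7, Rae, 6)}
π[aname, aid, year]: project onto (aname, aid, year) → {(Rae, 5, 2002), (Rae, 7, 2002), (Tai, 32, 1997), (Tai, 35, 1997)}
Apply σ_{aid < 17}; surviving tuples: {(Yan, 2, 1989)}
Union: {(Rae, 5, 2002), (Rae, 7, 2002), (Tai, 32, 1997), (Tai, 35, 1997)} with {(Yan, 2, 1989)} → {(Rae, 5, 2002), (Rae, 7, 2002), (Tai, 32, 1997), (Tai, 35, 1997), (Yan, 2, 1989)}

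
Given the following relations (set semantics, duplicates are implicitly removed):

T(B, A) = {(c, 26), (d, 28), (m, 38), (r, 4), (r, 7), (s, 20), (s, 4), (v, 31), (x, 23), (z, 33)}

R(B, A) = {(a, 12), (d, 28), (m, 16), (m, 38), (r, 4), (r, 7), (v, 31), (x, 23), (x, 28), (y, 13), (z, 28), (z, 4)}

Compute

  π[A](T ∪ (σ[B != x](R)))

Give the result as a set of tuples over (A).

Filtering on B != x leaves {(a, 12), (d, 28), (m, 16), (m, 38), (r, 4), (r, 7), (v, 31), (y, 13), (z, 28), (z, 4)}.
Union: {(c, 26), (d, 28), (m, 38), (r, 4), (r, 7), (s, 20), (s, 4), (v, 31), (x, 23), (z, 33)} with {(a, 12), (d, 28), (m, 16), (m, 38), (r, 4), (r, 7), (v, 31), (y, 13), (z, 28), (z, 4)} → {(a, 12), (c, 26), (d, 28), (m, 16), (m, 38), (r, 4), (r, 7), (s, 20), (s, 4), (v, 31), (x, 23), (y, 13), (z, 28), (z, 33), (z, 4)}
Keep only column(s) A (3 duplicate(s) eliminated): {12, 13, 16, 20, 23, 26, 28, 31, 33, 38, 4, 7}

{12, 13, 16, 20, 23, 26, 28, 31, 33, 38, 4, 7}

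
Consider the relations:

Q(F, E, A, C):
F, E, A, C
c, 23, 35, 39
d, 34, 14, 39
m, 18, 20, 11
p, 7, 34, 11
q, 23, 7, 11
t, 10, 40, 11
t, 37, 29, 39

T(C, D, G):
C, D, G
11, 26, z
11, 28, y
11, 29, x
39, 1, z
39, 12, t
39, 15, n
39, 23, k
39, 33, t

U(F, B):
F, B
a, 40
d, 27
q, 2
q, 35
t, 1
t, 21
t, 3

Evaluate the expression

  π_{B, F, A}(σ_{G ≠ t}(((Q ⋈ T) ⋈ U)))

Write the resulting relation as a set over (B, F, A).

Natural join on C: {(c, 23, 35, 39, 1, z), (c, 23, 35, 39, 12, t), (c, 23, 35, 39, 15, n), (c, 23, 35, 39, 23, k), (c, 23, 35, 39, 33, t), (d, 34, 14, 39, 1, z), (d, 34, 14, 39, 12, t), (d, 34, 14, 39, 15, n), (d, 34, 14, 39, 23, k), (d, 34, 14, 39, 33, t), (m, 18, 20, 11, 26, z), (m, 18, 20, 11, 28, y), (m, 18, 20, 11, 29, x), (p, 7, 34, 11, 26, z), (p, 7, 34, 11, 28, y), (p, 7, 34, 11, 29, x), (q, 23, 7, 11, 26, z), (q, 23, 7, 11, 28, y), (q, 23, 7, 11, 29, x), (t, 10, 40, 11, 26, z), (t, 10, 40, 11, 28, y), (t, 10, 40, 11, 29, x), (t, 37, 29, 39, 1, z), (t, 37, 29, 39, 12, t), (t, 37, 29, 39, 15, n), (t, 37, 29, 39, 23, k), (t, 37, 29, 39, 33, t)}
Natural join on F: {(d, 34, 14, 39, 1, z, 27), (d, 34, 14, 39, 12, t, 27), (d, 34, 14, 39, 15, n, 27), (d, 34, 14, 39, 23, k, 27), (d, 34, 14, 39, 33, t, 27), (q, 23, 7, 11, 26, z, 2), (q, 23, 7, 11, 26, z, 35), (q, 23, 7, 11, 28, y, 2), (q, 23, 7, 11, 28, y, 35), (q, 23, 7, 11, 29, x, 2), (q, 23, 7, 11, 29, x, 35), (t, 10, 40, 11, 26, z, 1), (t, 10, 40, 11, 26, z, 21), (t, 10, 40, 11, 26, z, 3), (t, 10, 40, 11, 28, y, 1), (t, 10, 40, 11, 28, y, 21), (t, 10, 40, 11, 28, y, 3), (t, 10, 40, 11, 29, x, 1), (t, 10, 40, 11, 29, x, 21), (t, 10, 40, 11, 29, x, 3), (t, 37, 29, 39, 1, z, 1), (t, 37, 29, 39, 1, z, 21), (t, 37, 29, 39, 1, z, 3), (t, 37, 29, 39, 12, t, 1), (t, 37, 29, 39, 12, t, 21), (t, 37, 29, 39, 12, t, 3), (t, 37, 29, 39, 15, n, 1), (t, 37, 29, 39, 15, n, 21), (t, 37, 29, 39, 15, n, 3), (t, 37, 29, 39, 23, k, 1), (t, 37, 29, 39, 23, k, 21), (t, 37, 29, 39, 23, k, 3), (t, 37, 29, 39, 33, t, 1), (t, 37, 29, 39, 33, t, 21), (t, 37, 29, 39, 33, t, 3)}
Selection G ≠ t: {(d, 34, 14, 39, 1, z, 27), (d, 34, 14, 39, 15, n, 27), (d, 34, 14, 39, 23, k, 27), (q, 23, 7, 11, 26, z, 2), (q, 23, 7, 11, 26, z, 35), (q, 23, 7, 11, 28, y, 2), (q, 23, 7, 11, 28, y, 35), (q, 23, 7, 11, 29, x, 2), (q, 23, 7, 11, 29, x, 35), (t, 10, 40, 11, 26, z, 1), (t, 10, 40, 11, 26, z, 21), (t, 10, 40, 11, 26, z, 3), (t, 10, 40, 11, 28, y, 1), (t, 10, 40, 11, 28, y, 21), (t, 10, 40, 11, 28, y, 3), (t, 10, 40, 11, 29, x, 1), (t, 10, 40, 11, 29, x, 21), (t, 10, 40, 11, 29, x, 3), (t, 37, 29, 39, 1, z, 1), (t, 37, 29, 39, 1, z, 21), (t, 37, 29, 39, 1, z, 3), (t, 37, 29, 39, 15, n, 1), (t, 37, 29, 39, 15, n, 21), (t, 37, 29, 39, 15, n, 3), (t, 37, 29, 39, 23, k, 1), (t, 37, 29, 39, 23, k, 21), (t, 37, 29, 39, 23, k, 3)}
Keep only column(s) B, F, A (18 duplicate(s) eliminated): {(1, t, 29), (1, t, 40), (2, q, 7), (21, t, 29), (21, t, 40), (27, d, 14), (3, t, 29), (3, t, 40), (35, q, 7)}

{(1, t, 29), (1, t, 40), (2, q, 7), (21, t, 29), (21, t, 40), (27, d, 14), (3, t, 29), (3, t, 40), (35, q, 7)}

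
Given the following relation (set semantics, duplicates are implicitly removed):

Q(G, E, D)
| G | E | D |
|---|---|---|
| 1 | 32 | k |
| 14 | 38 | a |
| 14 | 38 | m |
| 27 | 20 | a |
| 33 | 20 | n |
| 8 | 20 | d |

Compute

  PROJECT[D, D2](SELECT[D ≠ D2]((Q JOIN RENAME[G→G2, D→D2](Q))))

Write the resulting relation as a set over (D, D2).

ρ[G→G2, D→D2]: schema becomes (G2, E, D2); tuples unchanged.
Natural join on E: {(1, 32, k, 1, k), (14, 38, a, 14, a), (14, 38, a, 14, m), (14, 38, m, 14, a), (14, 38, m, 14, m), (27, 20, a, 27, a), (27, 20, a, 33, n), (27, 20, a, 8, d), (33, 20, n, 27, a), (33, 20, n, 33, n), (33, 20, n, 8, d), (8, 20, d, 27, a), (8, 20, d, 33, n), (8, 20, d, 8, d)}
Selection D ≠ D2: {(14, 38, a, 14, m), (14, 38, m, 14, a), (27, 20, a, 33, n), (27, 20, a, 8, d), (33, 20, n, 27, a), (33, 20, n, 8, d), (8, 20, d, 27, a), (8, 20, d, 33, n)}
π_{D, D2} gives {(a, d), (a, m), (a, n), (d, a), (d, n), (m, a), (n, a), (n, d)}.

{(a, d), (a, m), (a, n), (d, a), (d, n), (m, a), (n, a), (n, d)}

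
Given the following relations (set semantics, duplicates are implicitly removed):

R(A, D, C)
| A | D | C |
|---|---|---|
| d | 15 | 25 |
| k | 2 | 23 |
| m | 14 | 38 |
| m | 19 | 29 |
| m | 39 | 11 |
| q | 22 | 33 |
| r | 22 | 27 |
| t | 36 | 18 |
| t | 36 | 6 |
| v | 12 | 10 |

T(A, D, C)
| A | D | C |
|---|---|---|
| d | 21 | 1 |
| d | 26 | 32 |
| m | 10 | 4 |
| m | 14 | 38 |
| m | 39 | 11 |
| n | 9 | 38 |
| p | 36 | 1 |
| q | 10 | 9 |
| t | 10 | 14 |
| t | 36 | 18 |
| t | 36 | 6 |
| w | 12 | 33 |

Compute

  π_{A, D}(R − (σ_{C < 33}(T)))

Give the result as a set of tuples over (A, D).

{(d, 15), (k, 2), (m, 14), (m, 19), (q, 22), (r, 22), (v, 12)}

Filtering on C < 33 leaves {(d, 21, 1), (d, 26, 32), (m, 10, 4), (m, 39, 11), (p, 36, 1), (q, 10, 9), (t, 10, 14), (t, 36, 18), (t, 36, 6)}.
Taking the difference: {(d, 15, 25), (k, 2, 23), (m, 14, 38), (m, 19, 29), (q, 22, 33), (r, 22, 27), (v, 12, 10)}
Projecting to A, D: {(d, 15), (k, 2), (m, 14), (m, 19), (q, 22), (r, 22), (v, 12)}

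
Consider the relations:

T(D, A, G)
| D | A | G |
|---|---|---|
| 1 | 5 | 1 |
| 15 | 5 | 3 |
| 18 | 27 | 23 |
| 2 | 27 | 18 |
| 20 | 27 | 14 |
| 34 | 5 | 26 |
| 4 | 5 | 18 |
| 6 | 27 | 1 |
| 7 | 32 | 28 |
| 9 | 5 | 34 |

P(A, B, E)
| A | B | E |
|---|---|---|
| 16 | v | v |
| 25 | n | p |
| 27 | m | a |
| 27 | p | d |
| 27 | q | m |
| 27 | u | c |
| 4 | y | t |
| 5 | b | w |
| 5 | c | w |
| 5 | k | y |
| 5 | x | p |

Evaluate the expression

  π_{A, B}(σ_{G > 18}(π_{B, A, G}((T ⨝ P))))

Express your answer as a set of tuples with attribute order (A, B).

{(27, m), (27, p), (27, q), (27, u), (5, b), (5, c), (5, k), (5, x)}

Joining T and P on A yields {(1, 5, 1, b, w), (1, 5, 1, c, w), (1, 5, 1, k, y), (1, 5, 1, x, p), (15, 5, 3, b, w), (15, 5, 3, c, w), (15, 5, 3, k, y), (15, 5, 3, x, p), (18, 27, 23, m, a), (18, 27, 23, p, d), (18, 27, 23, q, m), (18, 27, 23, u, c), (2, 27, 18, m, a), (2, 27, 18, p, d), (2, 27, 18, q, m), (2, 27, 18, u, c), (20, 27, 14, m, a), (20, 27, 14, p, d), (20, 27, 14, q, m), (20, 27, 14, u, c), (34, 5, 26, b, w), (34, 5, 26, c, w), (34, 5, 26, k, y), (34, 5, 26, x, p), (4, 5, 18, b, w), (4, 5, 18, c, w), (4, 5, 18, k, y), (4, 5, 18, x, p), (6, 27, 1, m, a), (6, 27, 1, p, d), (6, 27, 1, q, m), (6, 27, 1, u, c), (9, 5, 34, b, w), (9, 5, 34, c, w), (9, 5, 34, k, y), (9, 5, 34, x, p)}.
Projecting to B, A, G: {(b, 5, 1), (b, 5, 18), (b, 5, 26), (b, 5, 3), (b, 5, 34), (c, 5, 1), (c, 5, 18), (c, 5, 26), (c, 5, 3), (c, 5, 34), (k, 5, 1), (k, 5, 18), (k, 5, 26), (k, 5, 3), (k, 5, 34), (m, 27, 1), (m, 27, 14), (m, 27, 18), (m, 27, 23), (p, 27, 1), (p, 27, 14), (p, 27, 18), (p, 27, 23), (q, 27, 1), (q, 27, 14), (q, 27, 18), (q, 27, 23), (u, 27, 1), (u, 27, 14), (u, 27, 18), (u, 27, 23), (x, 5, 1), (x, 5, 18), (x, 5, 26), (x, 5, 3), (x, 5, 34)}
Selection G > 18: {(b, 5, 26), (b, 5, 34), (c, 5, 26), (c, 5, 34), (k, 5, 26), (k, 5, 34), (m, 27, 23), (p, 27, 23), (q, 27, 23), (u, 27, 23), (x, 5, 26), (x, 5, 34)}
Projecting to A, B (4 duplicate(s) eliminated): {(27, m), (27, p), (27, q), (27, u), (5, b), (5, c), (5, k), (5, x)}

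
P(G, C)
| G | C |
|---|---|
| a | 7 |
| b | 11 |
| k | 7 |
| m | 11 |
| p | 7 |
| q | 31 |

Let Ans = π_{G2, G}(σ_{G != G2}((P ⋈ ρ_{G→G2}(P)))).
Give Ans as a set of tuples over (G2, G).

{(a, k), (a, p), (b, m), (k, a), (k, p), (m, b), (p, a), (p, k)}

ρ[G→G2]: schema becomes (G2, C); tuples unchanged.
Natural join on C: {(a, 7, a), (a, 7, k), (a, 7, p), (b, 11, b), (b, 11, m), (k, 7, a), (k, 7, k), (k, 7, p), (m, 11, b), (m, 11, m), (p, 7, a), (p, 7, k), (p, 7, p), (q, 31, q)}
Filtering on G != G2 leaves {(a, 7, k), (a, 7, p), (b, 11, m), (k, 7, a), (k, 7, p), (m, 11, b), (p, 7, a), (p, 7, k)}.
π_{G2, G} gives {(a, k), (a, p), (b, m), (k, a), (k, p), (m, b), (p, a), (p, k)}.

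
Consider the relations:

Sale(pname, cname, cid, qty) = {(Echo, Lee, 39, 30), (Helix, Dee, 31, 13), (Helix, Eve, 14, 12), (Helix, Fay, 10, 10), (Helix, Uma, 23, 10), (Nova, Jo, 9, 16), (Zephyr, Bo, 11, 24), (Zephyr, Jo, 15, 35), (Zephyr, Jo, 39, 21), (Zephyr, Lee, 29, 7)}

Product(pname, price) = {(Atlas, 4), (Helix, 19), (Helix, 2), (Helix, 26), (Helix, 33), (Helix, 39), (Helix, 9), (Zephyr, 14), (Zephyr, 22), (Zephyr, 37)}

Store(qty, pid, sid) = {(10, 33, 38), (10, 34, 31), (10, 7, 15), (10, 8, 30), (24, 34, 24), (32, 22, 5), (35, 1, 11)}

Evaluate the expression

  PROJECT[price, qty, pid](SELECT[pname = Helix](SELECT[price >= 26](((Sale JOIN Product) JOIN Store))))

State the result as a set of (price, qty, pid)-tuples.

{(26, 10, 33), (26, 10, 34), (26, 10, 7), (26, 10, 8), (33, 10, 33), (33, 10, 34), (33, 10, 7), (33, 10, 8), (39, 10, 33), (39, 10, 34), (39, 10, 7), (39, 10, 8)}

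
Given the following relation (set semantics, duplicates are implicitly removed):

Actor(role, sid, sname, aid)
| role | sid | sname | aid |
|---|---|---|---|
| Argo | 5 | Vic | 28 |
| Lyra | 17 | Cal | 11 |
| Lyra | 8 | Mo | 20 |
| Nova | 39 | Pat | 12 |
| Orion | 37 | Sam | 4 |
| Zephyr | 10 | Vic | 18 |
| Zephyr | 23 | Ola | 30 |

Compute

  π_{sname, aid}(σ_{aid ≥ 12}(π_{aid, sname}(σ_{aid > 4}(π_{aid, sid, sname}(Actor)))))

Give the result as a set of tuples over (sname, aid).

{(Mo, 20), (Ola, 30), (Pat, 12), (Vic, 18), (Vic, 28)}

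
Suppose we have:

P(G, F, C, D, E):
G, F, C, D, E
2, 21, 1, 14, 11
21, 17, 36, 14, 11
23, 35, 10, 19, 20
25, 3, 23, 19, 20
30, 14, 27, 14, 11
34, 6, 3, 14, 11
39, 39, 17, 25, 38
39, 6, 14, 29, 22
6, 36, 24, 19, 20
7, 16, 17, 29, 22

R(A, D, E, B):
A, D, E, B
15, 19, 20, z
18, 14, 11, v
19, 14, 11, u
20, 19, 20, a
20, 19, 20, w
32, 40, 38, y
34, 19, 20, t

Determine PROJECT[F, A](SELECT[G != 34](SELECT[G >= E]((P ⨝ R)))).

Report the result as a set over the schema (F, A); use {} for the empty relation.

{(14, 18), (14, 19), (17, 18), (17, 19), (3, 15), (3, 20), (3, 34), (35, 15), (35, 20), (35, 34)}

Joining P and R on D, E yields {(2, 21, 1, 14, 11, 18, v), (2, 21, 1, 14, 11, 19, u), (21, 17, 36, 14, 11, 18, v), (21, 17, 36, 14, 11, 19, u), (23, 35, 10, 19, 20, 15, z), (23, 35, 10, 19, 20, 20, a), (23, 35, 10, 19, 20, 20, w), (23, 35, 10, 19, 20, 34, t), (25, 3, 23, 19, 20, 15, z), (25, 3, 23, 19, 20, 20, a), (25, 3, 23, 19, 20, 20, w), (25, 3, 23, 19, 20, 34, t), (30, 14, 27, 14, 11, 18, v), (30, 14, 27, 14, 11, 19, u), (34, 6, 3, 14, 11, 18, v), (34, 6, 3, 14, 11, 19, u), (6, 36, 24, 19, 20, 15, z), (6, 36, 24, 19, 20, 20, a), (6, 36, 24, 19, 20, 20, w), (6, 36, 24, 19, 20, 34, t)}.
Filtering on G >= E leaves {(21, 17, 36, 14, 11, 18, v), (21, 17, 36, 14, 11, 19, u), (23, 35, 10, 19, 20, 15, z), (23, 35, 10, 19, 20, 20, a), (23, 35, 10, 19, 20, 20, w), (23, 35, 10, 19, 20, 34, t), (25, 3, 23, 19, 20, 15, z), (25, 3, 23, 19, 20, 20, a), (25, 3, 23, 19, 20, 20, w), (25, 3, 23, 19, 20, 34, t), (30, 14, 27, 14, 11, 18, v), (30, 14, 27, 14, 11, 19, u), (34, 6, 3, 14, 11, 18, v), (34, 6, 3, 14, 11, 19, u)}.
Filtering on G != 34 leaves {(21, 17, 36, 14, 11, 18, v), (21, 17, 36, 14, 11, 19, u), (23, 35, 10, 19, 20, 15, z), (23, 35, 10, 19, 20, 20, a), (23, 35, 10, 19, 20, 20, w), (23, 35, 10, 19, 20, 34, t), (25, 3, 23, 19, 20, 15, z), (25, 3, 23, 19, 20, 20, a), (25, 3, 23, 19, 20, 20, w), (25, 3, 23, 19, 20, 34, t), (30, 14, 27, 14, 11, 18, v), (30, 14, 27, 14, 11, 19, u)}.
π[F, A]: project onto (F, A) (2 duplicate(s) eliminated) → {(14, 18), (14, 19), (17, 18), (17, 19), (3, 15), (3, 20), (3, 34), (35, 15), (35, 20), (35, 34)}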